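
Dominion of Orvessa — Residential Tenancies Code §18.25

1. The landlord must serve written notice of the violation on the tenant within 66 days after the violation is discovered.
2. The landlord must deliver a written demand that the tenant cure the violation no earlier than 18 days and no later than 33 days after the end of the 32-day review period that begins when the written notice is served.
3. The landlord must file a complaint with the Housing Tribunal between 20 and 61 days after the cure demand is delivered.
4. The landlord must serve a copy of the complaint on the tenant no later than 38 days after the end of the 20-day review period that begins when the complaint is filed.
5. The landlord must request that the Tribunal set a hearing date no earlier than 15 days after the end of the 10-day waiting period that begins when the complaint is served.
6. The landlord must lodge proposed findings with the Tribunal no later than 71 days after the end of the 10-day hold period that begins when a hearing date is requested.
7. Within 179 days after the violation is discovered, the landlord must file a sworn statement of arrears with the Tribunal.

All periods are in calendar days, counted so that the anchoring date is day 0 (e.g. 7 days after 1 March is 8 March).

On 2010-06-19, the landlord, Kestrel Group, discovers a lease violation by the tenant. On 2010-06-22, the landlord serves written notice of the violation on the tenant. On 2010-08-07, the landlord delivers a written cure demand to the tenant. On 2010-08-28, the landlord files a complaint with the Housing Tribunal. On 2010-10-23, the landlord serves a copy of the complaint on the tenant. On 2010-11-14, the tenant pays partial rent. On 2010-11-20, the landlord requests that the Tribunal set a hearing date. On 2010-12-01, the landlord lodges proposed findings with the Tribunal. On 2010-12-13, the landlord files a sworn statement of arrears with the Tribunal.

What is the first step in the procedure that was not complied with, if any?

(1) due by 2010-06-19 + 66 days = 2010-08-24; done 2010-06-22 — timely.
(2) the permitted window runs from 2010-07-24 + 18 = 2010-08-11 to 2010-07-24 + 33 = 2010-08-26; done 2010-08-07 — 4 days before the window opened.
That is the first point of non-compliance.

Step 2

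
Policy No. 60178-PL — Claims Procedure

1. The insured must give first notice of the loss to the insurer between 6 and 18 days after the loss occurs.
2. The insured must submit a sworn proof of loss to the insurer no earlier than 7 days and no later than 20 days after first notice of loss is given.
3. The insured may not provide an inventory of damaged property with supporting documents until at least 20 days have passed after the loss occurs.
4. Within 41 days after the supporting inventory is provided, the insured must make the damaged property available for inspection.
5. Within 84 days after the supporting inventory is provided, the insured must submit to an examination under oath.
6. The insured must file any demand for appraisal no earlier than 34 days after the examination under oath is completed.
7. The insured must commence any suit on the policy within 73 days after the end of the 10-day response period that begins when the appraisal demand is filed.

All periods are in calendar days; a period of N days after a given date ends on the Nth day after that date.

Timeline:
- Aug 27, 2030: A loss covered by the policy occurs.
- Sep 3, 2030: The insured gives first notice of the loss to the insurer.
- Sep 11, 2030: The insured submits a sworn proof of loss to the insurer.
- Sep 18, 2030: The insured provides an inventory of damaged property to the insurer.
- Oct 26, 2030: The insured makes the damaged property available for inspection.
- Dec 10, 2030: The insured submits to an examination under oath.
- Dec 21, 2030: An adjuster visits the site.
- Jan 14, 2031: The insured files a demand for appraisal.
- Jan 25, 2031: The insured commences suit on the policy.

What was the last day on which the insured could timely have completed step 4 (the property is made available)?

Oct 29, 2030

Step 4 runs from Sep 18, 2030, when the supporting inventory is provided. 41 days after Sep 18, 2030 is Oct 29, 2030.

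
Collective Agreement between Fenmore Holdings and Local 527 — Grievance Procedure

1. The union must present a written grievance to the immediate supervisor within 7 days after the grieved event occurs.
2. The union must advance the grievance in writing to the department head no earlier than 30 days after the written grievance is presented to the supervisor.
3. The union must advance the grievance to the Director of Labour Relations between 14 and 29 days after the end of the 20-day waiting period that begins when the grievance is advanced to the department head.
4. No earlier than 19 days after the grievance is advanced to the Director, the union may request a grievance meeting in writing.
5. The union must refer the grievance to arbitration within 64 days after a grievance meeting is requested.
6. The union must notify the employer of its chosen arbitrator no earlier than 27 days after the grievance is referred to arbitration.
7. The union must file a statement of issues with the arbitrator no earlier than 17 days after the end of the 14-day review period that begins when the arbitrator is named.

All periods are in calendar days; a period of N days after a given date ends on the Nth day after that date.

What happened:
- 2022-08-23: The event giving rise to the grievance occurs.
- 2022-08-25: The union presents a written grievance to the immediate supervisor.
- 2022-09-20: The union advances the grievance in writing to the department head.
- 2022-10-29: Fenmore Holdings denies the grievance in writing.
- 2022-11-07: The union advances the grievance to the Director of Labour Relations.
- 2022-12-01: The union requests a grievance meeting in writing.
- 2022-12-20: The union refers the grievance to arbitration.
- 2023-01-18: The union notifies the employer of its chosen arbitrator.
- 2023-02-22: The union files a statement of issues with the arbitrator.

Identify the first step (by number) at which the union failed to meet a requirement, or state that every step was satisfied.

Step 2

Step 1: 7 days after 2022-08-23 (when the grieved event occurs) is 2022-08-30; completed 2022-08-25, before the deadline.
Step 2: the earliest permitted date is 30 days after 2022-08-25 (when the written grievance is presented to the supervisor), i.e. 2022-09-24; done 2022-09-20 — 4 days too early.
The analysis stops there.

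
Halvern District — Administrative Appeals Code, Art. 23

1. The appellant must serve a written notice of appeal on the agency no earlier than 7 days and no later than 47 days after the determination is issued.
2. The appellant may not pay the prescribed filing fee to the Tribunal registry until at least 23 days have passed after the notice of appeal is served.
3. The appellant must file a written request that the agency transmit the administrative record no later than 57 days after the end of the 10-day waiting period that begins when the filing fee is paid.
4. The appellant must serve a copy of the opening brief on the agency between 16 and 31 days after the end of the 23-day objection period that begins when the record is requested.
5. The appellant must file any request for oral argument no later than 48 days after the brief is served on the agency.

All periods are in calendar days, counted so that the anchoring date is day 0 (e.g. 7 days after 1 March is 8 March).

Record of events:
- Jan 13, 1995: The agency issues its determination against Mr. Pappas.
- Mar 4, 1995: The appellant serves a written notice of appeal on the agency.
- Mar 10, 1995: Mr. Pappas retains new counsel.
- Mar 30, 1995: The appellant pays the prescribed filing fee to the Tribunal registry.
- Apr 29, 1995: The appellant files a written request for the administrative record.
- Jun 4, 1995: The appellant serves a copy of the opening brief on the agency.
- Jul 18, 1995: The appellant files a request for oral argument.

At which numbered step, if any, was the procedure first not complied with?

Step 1

Step 1: the window is 7–47 days after Jan 13, 1995 (when the determination is issued), so Jan 20, 1995 through Mar 1, 1995; Mar 4, 1995 is 3 days past the end of the window.
Later steps need not be reached.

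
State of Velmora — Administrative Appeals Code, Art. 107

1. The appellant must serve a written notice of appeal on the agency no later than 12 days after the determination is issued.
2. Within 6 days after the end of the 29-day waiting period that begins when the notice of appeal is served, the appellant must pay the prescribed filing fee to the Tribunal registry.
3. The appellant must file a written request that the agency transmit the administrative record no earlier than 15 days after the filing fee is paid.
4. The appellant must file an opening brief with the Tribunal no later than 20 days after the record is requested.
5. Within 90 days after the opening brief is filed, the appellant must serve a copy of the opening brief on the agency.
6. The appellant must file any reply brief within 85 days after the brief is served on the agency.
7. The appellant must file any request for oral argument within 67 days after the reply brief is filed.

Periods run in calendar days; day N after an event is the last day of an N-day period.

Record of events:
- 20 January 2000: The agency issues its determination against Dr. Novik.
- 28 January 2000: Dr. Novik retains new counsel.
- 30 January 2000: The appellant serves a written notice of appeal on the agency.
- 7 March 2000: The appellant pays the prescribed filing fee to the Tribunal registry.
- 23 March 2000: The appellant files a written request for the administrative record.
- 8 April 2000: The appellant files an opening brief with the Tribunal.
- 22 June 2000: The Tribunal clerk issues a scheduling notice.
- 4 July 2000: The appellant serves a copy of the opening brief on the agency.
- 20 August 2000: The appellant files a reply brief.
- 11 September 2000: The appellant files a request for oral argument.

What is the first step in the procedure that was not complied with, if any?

Step 2

Step 1 — counting 12 days from 20 January 2000 (when the determination is issued) gives a deadline of 1 February 2000; completed 30 January 2000, before the deadline.
Step 2 — counting 6 days from 28 February 2000 (end of the 29-day waiting period, which began when the notice of appeal is served on 30 January 2000) gives a deadline of 5 March 2000; done 7 March 2000 — 2 days late.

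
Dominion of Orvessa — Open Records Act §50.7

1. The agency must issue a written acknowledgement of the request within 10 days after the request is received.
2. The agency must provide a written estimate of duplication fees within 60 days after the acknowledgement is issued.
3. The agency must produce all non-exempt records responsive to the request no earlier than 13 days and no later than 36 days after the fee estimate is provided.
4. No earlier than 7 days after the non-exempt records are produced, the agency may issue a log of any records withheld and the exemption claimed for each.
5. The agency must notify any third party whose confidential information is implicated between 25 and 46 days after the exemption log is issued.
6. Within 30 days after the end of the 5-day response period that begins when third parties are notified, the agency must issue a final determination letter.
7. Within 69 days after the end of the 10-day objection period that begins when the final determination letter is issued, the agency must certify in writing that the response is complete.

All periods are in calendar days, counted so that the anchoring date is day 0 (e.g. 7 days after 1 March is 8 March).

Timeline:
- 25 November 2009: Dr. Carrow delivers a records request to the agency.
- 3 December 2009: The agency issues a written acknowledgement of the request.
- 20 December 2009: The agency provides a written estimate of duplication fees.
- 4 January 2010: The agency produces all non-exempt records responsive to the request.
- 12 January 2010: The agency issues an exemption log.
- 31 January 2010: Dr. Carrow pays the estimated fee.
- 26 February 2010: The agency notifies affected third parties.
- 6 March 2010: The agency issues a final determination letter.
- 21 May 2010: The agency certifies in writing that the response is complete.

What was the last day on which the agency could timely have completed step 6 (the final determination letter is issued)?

Third parties are notified on 26 February 2010; the 5-day response period therefore ends 3 March 2010, and step 6 runs from that date. 30 days after 3 March 2010 is 2 April 2010.

2 April 2010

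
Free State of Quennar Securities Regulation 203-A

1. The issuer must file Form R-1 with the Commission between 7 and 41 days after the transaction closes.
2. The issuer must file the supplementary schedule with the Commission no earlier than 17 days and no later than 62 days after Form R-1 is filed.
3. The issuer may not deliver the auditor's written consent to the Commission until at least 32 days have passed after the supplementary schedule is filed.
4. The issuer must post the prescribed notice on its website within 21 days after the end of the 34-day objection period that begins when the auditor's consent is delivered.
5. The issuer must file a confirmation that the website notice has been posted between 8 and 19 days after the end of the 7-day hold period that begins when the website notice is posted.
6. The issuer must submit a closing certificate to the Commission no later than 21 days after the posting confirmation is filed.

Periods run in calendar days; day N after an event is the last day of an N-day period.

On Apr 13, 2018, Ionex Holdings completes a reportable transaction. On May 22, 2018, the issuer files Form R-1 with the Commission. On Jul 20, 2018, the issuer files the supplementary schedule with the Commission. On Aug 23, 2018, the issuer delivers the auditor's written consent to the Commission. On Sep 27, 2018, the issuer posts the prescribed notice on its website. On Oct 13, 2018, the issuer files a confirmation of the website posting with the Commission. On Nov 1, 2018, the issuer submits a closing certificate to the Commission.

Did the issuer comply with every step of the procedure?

Yes

Step 1: the window is 7–41 days after Apr 13, 2018 (when the transaction closes), so Apr 20, 2018 through May 24, 2018; May 22, 2018 falls inside that range.
Step 2: the window is 17–62 days after May 22, 2018 (when Form R-1 is filed), so Jun 8, 2018 through Jul 23, 2018; done Jul 20, 2018 — within the window.
Step 3: the earliest permitted date is 32 days after Jul 20, 2018 (when the supplementary schedule is filed), i.e. Aug 21, 2018; Aug 23, 2018 is on or after that date.
Step 4: 21 days after Sep 26, 2018 (end of the 34-day objection period, which began when the auditor's consent is delivered on Aug 23, 2018) is Oct 17, 2018; done Sep 27, 2018 — timely.
Step 5: the window is 8–19 days after Oct 4, 2018 (end of the 7-day hold period, which began when the website notice is posted on Sep 27, 2018), so Oct 12, 2018 through Oct 23, 2018; Oct 13, 2018 falls inside that range.
Step 6: 21 days after Oct 13, 2018 (when the posting confirmation is filed) is Nov 3, 2018; completed Nov 1, 2018, before the deadline.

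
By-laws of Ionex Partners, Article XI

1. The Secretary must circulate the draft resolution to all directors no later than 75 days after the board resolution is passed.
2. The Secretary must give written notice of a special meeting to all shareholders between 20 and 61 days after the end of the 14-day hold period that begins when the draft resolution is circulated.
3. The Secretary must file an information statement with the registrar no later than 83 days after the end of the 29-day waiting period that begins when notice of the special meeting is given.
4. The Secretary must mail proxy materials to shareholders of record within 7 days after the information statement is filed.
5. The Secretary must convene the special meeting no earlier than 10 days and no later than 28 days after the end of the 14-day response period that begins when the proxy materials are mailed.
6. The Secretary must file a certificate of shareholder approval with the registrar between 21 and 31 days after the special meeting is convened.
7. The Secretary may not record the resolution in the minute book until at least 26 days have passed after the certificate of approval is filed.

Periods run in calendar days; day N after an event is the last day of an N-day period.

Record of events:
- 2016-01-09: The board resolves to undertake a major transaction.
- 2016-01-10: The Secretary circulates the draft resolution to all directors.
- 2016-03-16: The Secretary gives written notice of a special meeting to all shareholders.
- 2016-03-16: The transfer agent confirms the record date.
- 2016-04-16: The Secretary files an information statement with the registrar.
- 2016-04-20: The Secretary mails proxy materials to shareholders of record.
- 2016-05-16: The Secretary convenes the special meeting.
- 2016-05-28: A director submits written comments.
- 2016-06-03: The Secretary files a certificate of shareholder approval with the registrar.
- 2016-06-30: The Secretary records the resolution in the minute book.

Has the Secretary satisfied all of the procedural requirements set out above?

Step 1 — counting 75 days from 2016-01-09 (when the board resolution is passed) gives a deadline of 2016-03-24; completed 2016-01-10, before the deadline.
Step 2 — 20 and 61 days from 2016-01-24 (end of the 14-day hold period, which began when the draft resolution is circulated on 2016-01-10) are 2016-02-13 and 2016-03-25 respectively; 2016-03-16 falls inside that range.
Step 3 — counting 83 days from 2016-04-14 (end of the 29-day waiting period, which began when notice of the special meeting is given on 2016-03-16) gives a deadline of 2016-07-06; 2016-04-16 is within that limit.
Step 4 — counting 7 days from 2016-04-16 (when the information statement is filed) gives a deadline of 2016-04-23; completed 2016-04-20, before the deadline.
Step 5 — 10 and 28 days from 2016-05-04 (end of the 14-day response period, which began when the proxy materials are mailed on 2016-04-20) are 2016-05-14 and 2016-06-01 respectively; done 2016-05-16, which is between those dates.
Step 6 — 21 and 31 days from 2016-05-16 (when the special meeting is convened) are 2016-06-06 and 2016-06-16 respectively; 2016-06-03 is 3 days too early.
No need to go further; step 6 was not satisfied.

No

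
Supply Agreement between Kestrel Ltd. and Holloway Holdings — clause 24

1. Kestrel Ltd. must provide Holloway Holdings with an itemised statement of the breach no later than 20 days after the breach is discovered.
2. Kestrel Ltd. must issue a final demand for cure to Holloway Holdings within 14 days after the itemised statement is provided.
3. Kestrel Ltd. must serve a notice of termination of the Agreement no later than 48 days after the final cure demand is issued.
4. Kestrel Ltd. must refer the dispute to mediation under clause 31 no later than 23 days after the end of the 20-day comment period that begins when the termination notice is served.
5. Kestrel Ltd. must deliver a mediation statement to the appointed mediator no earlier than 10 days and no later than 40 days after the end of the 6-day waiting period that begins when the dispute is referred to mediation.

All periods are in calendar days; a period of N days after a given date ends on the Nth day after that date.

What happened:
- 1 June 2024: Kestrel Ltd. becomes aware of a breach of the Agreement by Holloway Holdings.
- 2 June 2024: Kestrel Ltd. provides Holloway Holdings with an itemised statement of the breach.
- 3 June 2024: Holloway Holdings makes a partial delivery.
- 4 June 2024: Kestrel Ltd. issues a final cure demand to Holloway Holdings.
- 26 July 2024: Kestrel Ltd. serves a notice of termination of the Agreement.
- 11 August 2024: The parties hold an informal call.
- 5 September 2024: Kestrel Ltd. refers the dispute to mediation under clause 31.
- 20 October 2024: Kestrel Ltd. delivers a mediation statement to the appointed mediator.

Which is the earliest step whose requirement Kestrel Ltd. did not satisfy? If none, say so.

Step 1 — counting 20 days from 1 June 2024 (when the breach is discovered) gives a deadline of 21 June 2024; 2 June 2024 is within that limit.
Step 2 — counting 14 days from 2 June 2024 (when the itemised statement is provided) gives a deadline of 16 June 2024; completed 4 June 2024, before the deadline.
Step 3 — counting 48 days from 4 June 2024 (when the final cure demand is issued) gives a deadline of 22 July 2024; done 26 July 2024 — 4 days late.

Step 3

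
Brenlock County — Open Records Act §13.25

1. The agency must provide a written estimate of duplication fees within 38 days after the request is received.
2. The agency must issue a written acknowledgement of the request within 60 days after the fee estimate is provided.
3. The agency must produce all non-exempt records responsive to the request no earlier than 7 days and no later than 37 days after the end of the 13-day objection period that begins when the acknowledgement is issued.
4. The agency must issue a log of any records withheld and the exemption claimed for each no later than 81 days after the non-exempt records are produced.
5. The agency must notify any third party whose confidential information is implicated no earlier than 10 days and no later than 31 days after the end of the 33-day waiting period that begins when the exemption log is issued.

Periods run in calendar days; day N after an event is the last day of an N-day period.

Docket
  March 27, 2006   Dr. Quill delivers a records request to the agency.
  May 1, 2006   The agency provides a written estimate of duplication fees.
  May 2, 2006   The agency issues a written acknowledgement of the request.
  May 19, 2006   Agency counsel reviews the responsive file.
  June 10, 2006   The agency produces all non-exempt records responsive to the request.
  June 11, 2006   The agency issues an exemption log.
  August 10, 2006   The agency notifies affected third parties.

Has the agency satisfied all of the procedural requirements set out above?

Step 1 — counting 38 days from March 27, 2006 (when the request is received) gives a deadline of May 4, 2006; completed May 1, 2006, before the deadline.
Step 2 — counting 60 days from May 1, 2006 (when the fee estimate is provided) gives a deadline of June 30, 2006; completed May 2, 2006, before the deadline.
Step 3 — 7 and 37 days from May 15, 2006 (end of the 13-day objection period, which began when the acknowledgement is issued on May 2, 2006) are May 22, 2006 and June 21, 2006 respectively; done June 10, 2006, which is between those dates.
Step 4 — counting 81 days from June 10, 2006 (when the non-exempt records are produced) gives a deadline of August 30, 2006; completed June 11, 2006, before the deadline.
Step 5 — 10 and 31 days from July 14, 2006 (end of the 33-day waiting period, which began when the exemption log is issued on June 11, 2006) are July 24, 2006 and August 14, 2006 respectively; done August 10, 2006, which is between those dates.

Yes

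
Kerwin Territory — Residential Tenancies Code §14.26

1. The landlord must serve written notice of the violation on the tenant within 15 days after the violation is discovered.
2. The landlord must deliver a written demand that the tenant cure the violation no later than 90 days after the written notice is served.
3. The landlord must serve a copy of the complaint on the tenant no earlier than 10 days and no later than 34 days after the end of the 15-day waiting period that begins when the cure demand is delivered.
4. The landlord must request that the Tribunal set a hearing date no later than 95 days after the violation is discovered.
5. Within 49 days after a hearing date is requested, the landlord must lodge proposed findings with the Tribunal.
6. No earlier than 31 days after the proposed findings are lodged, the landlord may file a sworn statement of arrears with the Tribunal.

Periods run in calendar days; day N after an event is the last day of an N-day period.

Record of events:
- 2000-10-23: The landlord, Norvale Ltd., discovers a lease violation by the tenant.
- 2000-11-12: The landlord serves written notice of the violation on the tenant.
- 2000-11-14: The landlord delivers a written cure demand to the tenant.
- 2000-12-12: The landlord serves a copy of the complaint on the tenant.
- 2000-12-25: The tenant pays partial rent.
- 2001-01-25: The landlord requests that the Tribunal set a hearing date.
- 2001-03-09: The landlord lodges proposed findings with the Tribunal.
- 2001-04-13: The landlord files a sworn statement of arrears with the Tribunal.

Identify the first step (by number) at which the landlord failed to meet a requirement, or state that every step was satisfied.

Step 1

(1) due by 2000-10-23 + 15 days = 2000-11-07; 2000-11-12 misses that deadline by 5 days.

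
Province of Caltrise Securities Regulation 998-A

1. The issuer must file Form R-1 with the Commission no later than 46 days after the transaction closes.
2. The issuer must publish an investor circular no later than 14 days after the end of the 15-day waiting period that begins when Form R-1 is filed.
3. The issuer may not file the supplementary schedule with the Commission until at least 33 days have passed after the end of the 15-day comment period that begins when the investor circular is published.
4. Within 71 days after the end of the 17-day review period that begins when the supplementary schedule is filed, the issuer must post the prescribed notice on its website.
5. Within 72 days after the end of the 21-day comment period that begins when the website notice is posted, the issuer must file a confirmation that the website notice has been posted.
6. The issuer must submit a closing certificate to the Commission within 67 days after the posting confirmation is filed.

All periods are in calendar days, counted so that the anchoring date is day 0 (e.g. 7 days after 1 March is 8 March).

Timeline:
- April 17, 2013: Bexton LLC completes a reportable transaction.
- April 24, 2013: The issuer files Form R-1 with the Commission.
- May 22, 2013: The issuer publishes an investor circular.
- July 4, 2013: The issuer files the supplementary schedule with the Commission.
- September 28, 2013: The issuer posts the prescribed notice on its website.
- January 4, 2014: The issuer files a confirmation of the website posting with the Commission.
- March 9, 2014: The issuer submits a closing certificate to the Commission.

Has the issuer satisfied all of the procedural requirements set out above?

(1) due by April 17, 2013 + 46 days = June 2, 2013; April 24, 2013 is within that limit.
(2) due by May 9, 2013 + 14 days = May 23, 2013; done May 22, 2013 — timely.
(3) permitted from June 6, 2013 + 33 days = July 9, 2013 onward; done July 4, 2013 — 5 days too early.
Later steps need not be reached.

No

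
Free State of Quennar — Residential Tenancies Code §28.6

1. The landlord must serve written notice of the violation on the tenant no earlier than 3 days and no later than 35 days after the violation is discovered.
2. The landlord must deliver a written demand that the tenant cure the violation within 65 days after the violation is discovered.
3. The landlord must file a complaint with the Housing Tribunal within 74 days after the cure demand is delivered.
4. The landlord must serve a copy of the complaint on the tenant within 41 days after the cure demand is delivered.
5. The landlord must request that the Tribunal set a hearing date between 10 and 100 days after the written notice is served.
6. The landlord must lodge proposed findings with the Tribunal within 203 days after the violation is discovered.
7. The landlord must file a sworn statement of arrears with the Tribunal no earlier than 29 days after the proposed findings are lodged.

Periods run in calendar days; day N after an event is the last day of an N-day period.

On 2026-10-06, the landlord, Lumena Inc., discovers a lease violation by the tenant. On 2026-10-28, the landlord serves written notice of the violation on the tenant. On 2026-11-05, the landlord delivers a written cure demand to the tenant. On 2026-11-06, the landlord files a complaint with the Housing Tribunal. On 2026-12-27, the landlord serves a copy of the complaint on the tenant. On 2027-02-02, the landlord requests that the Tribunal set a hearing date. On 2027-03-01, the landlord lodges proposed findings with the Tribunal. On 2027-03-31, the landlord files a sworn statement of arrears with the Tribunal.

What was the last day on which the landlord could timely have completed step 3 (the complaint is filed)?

Step 3 runs from 2026-11-05, when the cure demand is delivered. 74 days after 2026-11-05 is 2027-01-18.

2027-01-18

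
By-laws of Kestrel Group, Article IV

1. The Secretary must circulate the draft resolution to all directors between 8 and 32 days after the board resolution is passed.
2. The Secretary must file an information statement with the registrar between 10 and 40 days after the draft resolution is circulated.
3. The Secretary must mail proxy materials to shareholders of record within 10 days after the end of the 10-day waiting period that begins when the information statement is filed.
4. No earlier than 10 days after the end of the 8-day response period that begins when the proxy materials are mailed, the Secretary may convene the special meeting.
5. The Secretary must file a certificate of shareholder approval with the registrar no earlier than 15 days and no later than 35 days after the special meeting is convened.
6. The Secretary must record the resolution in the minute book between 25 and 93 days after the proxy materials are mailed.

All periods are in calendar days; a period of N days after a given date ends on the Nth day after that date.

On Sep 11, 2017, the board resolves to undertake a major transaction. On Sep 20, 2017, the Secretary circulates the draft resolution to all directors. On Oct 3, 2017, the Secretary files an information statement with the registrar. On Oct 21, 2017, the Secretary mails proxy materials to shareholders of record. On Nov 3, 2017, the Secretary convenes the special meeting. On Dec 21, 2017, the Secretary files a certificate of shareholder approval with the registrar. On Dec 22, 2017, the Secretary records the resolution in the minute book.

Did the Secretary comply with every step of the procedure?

No

Step 1: the window is 8–32 days after Sep 11, 2017 (when the board resolution is passed), so Sep 19, 2017 through Oct 13, 2017; done Sep 20, 2017 — within the window.
Step 2: the window is 10–40 days after Sep 20, 2017 (when the draft resolution is circulated), so Sep 30, 2017 through Oct 30, 2017; Oct 3, 2017 falls inside that range.
Step 3: 10 days after Oct 13, 2017 (end of the 10-day waiting period, which began when the information statement is filed on Oct 3, 2017) is Oct 23, 2017; done Oct 21, 2017 — timely.
Step 4: the earliest permitted date is 10 days after Oct 29, 2017 (end of the 8-day response period, which began when the proxy materials are mailed on Oct 21, 2017), i.e. Nov 8, 2017; acted on Nov 3, 2017, 5 days prematurely.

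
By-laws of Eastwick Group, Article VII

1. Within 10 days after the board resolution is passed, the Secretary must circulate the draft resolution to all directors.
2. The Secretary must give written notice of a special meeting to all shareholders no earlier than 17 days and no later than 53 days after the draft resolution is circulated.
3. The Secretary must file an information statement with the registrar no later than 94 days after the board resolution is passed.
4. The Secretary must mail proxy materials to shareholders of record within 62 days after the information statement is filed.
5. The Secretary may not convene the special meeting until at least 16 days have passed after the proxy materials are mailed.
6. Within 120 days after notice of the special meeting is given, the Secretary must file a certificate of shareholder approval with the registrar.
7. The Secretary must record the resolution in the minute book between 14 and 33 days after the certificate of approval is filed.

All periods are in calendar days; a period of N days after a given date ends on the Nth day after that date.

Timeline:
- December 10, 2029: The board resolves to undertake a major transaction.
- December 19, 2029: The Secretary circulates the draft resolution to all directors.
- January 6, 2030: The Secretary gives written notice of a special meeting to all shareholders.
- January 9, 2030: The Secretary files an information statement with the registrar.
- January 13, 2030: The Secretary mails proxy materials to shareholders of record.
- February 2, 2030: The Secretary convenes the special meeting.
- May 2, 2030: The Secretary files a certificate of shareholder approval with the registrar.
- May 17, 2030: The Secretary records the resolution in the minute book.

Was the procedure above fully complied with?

Step 1: 10 days after December 10, 2029 (when the board resolution is passed) is December 20, 2029; December 19, 2029 is within that limit.
Step 2: the window is 17–53 days after December 19, 2029 (when the draft resolution is circulated), so January 5, 2030 through February 10, 2030; done January 6, 2030 — within the window.
Step 3: 94 days after December 10, 2029 (when the board resolution is passed) is March 14, 2030; completed January 9, 2030, before the deadline.
Step 4: 62 days after January 9, 2030 (when the information statement is filed) is March 12, 2030; done January 13, 2030 — timely.
Step 5: the earliest permitted date is 16 days after January 13, 2030 (when the proxy materials are mailed), i.e. January 29, 2030; done February 2, 2030, after the minimum wait.
Step 6: 120 days after January 6, 2030 (when notice of the special meeting is given) is May 6, 2030; completed May 2, 2030, before the deadline.
Step 7: the window is 14–33 days after May 2, 2030 (when the certificate of approval is filed), so May 16, 2030 through June 4, 2030; done May 17, 2030 — within the window.

Yes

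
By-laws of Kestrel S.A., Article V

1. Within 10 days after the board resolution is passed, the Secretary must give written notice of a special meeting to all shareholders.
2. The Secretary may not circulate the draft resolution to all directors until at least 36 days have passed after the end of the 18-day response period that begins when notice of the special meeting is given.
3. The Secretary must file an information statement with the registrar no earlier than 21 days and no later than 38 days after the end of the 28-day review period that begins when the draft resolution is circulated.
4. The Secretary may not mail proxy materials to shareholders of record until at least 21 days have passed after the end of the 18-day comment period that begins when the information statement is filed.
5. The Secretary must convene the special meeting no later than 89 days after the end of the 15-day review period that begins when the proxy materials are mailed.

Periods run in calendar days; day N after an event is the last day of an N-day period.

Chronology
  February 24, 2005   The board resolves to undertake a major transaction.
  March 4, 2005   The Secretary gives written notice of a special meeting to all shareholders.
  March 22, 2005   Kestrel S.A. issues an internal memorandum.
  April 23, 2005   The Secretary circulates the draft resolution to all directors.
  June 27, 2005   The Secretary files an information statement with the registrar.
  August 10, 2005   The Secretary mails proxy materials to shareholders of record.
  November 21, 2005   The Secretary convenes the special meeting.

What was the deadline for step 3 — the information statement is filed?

June 28, 2005

The draft resolution is circulated on April 23, 2005; the 28-day review period therefore ends May 21, 2005, and step 3 runs from that date. The window is 21–38 days after May 21, 2005; it closes on June 28, 2005.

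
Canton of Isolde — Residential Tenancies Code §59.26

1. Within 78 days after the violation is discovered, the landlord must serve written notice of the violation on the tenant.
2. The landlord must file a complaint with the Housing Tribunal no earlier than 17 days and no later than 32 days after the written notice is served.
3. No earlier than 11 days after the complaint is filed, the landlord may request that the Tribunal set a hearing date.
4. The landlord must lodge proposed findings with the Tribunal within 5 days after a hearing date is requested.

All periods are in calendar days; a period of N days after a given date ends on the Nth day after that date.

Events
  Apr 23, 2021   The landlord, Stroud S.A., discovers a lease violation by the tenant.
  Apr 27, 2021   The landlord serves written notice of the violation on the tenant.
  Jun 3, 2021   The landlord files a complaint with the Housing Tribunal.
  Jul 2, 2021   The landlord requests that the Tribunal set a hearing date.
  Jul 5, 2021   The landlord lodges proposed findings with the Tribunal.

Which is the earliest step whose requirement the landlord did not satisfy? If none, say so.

Step 2

(1) due by Apr 23, 2021 + 78 days = Jul 10, 2021; completed Apr 27, 2021, before the deadline.
(2) the permitted window runs from Apr 27, 2021 + 17 = May 14, 2021 to Apr 27, 2021 + 32 = May 29, 2021; Jun 3, 2021 is 5 days past the end of the window.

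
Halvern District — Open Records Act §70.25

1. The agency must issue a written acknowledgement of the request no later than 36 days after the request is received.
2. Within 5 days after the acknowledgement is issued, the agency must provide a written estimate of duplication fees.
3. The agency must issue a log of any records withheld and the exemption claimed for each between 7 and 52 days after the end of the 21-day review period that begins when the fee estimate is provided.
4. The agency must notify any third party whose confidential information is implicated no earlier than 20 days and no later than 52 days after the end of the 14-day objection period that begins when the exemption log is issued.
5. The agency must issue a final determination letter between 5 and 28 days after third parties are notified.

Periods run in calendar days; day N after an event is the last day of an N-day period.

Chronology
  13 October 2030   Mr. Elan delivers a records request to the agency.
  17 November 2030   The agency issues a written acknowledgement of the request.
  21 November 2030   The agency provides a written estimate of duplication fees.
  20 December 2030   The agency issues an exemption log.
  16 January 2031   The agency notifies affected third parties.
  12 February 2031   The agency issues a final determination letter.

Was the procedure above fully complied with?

(1) due by 13 October 2030 + 36 days = 18 November 2030; completed 17 November 2030, before the deadline.
(2) due by 17 November 2030 + 5 days = 22 November 2030; done 21 November 2030 — timely.
(3) the permitted window runs from 12 December 2030 + 7 = 19 December 2030 to 12 December 2030 + 52 = 2 February 2031; 20 December 2030 falls inside that range.
(4) the permitted window runs from 3 January 2031 + 20 = 23 January 2031 to 3 January 2031 + 52 = 24 February 2031; 16 January 2031 is 7 days too early.
That is the first point of non-compliance.

No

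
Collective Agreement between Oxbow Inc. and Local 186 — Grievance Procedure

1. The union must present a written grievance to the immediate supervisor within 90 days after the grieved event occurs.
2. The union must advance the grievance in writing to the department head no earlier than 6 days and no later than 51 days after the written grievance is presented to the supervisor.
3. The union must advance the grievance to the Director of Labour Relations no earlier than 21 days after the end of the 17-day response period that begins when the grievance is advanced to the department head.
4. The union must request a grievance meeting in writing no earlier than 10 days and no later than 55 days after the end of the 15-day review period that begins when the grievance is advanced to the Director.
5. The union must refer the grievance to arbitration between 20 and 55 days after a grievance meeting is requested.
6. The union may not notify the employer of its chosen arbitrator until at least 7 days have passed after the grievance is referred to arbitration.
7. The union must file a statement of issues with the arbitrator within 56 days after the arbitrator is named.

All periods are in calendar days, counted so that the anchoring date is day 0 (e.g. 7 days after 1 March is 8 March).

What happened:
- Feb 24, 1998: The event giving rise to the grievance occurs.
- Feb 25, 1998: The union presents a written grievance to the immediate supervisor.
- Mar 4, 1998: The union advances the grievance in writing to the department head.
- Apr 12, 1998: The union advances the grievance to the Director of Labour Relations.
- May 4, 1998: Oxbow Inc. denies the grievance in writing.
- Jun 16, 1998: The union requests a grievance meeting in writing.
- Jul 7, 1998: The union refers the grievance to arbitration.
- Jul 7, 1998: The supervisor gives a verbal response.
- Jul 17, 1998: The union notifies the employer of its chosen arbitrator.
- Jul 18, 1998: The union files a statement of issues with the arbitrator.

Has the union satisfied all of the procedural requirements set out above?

Step 1: 90 days after Feb 24, 1998 (when the grieved event occurs) is May 25, 1998; completed Feb 25, 1998, before the deadline.
Step 2: the window is 6–51 days after Feb 25, 1998 (when the written grievance is presented to the supervisor), so Mar 3, 1998 through Apr 17, 1998; done Mar 4, 1998 — within the window.
Step 3: the earliest permitted date is 21 days after Mar 21, 1998 (end of the 17-day response period, which began when the grievance is advanced to the department head on Mar 4, 1998), i.e. Apr 11, 1998; Apr 12, 1998 is on or after that date.
Step 4: the window is 10–55 days after Apr 27, 1998 (end of the 15-day review period, which began when the grievance is advanced to the Director on Apr 12, 1998), so May 7, 1998 through Jun 21, 1998; Jun 16, 1998 falls inside that range.
Step 5: the window is 20–55 days after Jun 16, 1998 (when a grievance meeting is requested), so Jul 6, 1998 through Aug 10, 1998; done Jul 7, 1998 — within the window.
Step 6: the earliest permitted date is 7 days after Jul 7, 1998 (when the grievance is referred to arbitration), i.e. Jul 14, 1998; Jul 17, 1998 is on or after that date.
Step 7: 56 days after Jul 17, 1998 (when the arbitrator is named) is Sep 11, 1998; Jul 18, 1998 is within that limit.

Yes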